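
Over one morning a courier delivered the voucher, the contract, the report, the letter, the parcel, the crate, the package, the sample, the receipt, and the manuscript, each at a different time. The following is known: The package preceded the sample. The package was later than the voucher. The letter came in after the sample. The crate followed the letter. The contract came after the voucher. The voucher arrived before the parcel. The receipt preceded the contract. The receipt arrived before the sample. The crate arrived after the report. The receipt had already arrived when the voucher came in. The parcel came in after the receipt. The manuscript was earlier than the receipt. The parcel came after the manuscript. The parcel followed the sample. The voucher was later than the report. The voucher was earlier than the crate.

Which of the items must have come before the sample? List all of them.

the manuscript, the package, the receipt, the report, the voucher

Directly stated before the sample: the package and the receipt.
The manuscript reaches the sample via the manuscript → the receipt → the sample.
The report reaches the sample via the report → the voucher → the package → the sample.
The voucher reaches the sample via the voucher → the package → the sample.
No chain forces the parcel (or any of the others) ahead of the sample.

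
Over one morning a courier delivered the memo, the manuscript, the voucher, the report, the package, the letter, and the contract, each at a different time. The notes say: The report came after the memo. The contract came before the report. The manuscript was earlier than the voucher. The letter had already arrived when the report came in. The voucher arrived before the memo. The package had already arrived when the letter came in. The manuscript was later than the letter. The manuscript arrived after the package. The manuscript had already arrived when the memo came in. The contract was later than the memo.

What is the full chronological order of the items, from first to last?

the package, the letter, the manuscript, the voucher, the memo, the contract, the report

The constraints fix every adjacent pair, so only one ordering works:
the package → the letter → the manuscript → the voucher → the memo → the contract → the report.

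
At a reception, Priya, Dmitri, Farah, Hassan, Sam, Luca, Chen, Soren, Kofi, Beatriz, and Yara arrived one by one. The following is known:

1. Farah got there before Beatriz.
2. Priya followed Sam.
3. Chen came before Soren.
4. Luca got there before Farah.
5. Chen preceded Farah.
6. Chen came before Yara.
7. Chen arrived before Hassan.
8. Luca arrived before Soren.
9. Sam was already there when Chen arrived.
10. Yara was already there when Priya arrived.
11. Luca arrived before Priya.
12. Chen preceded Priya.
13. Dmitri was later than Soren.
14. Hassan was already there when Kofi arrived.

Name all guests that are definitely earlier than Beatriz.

Directly stated before Beatriz: Farah.
Chen reaches Beatriz via Chen → Farah → Beatriz.
Luca reaches Beatriz via Luca → Farah → Beatriz.
Sam reaches Beatriz via Sam → Chen → Farah → Beatriz.
No chain forces Yara (or any of the others) ahead of Beatriz.

Chen, Farah, Luca, Sam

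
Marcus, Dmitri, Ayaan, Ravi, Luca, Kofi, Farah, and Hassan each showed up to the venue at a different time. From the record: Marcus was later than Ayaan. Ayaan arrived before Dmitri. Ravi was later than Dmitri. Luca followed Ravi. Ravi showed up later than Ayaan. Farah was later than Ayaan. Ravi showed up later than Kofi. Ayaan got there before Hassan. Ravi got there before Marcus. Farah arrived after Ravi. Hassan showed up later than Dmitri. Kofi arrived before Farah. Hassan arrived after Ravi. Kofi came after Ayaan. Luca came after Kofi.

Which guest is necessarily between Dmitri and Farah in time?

Ravi

Tracing the constraints gives Dmitri → Ravi → Farah, so Ravi sits after Dmitri and before Farah.
No other guest is forced both after Dmitri and before Farah.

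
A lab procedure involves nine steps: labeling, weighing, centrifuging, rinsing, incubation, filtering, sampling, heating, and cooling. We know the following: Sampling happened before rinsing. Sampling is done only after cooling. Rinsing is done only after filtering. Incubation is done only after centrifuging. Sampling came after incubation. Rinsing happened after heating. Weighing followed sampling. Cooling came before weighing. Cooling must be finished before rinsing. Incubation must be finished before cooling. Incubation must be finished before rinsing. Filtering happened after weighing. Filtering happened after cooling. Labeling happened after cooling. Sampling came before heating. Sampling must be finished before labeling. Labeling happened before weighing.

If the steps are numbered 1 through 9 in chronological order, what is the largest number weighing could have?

Weighing must come before filtering and rinsing — 2 steps forced after it.
Everything else can be placed before weighing in some valid order, so weighing can sit as late as position 9 − 2 = 7.

7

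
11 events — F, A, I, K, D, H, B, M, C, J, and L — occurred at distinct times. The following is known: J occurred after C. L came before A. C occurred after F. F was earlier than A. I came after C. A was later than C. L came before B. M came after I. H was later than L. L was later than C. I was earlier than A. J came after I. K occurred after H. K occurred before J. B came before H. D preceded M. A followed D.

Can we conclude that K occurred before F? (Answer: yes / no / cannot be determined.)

no

Tracing the constraints gives F → C → L → H → K, so F must come before K.
That means K cannot be before F.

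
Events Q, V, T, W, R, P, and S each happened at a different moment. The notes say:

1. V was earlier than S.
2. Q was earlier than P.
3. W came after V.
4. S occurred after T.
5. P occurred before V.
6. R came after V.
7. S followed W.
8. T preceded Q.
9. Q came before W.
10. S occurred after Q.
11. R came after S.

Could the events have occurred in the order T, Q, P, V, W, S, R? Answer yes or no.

Check each stated constraint against the proposed order — e.g. Q is ahead of S; T is ahead of S. Every pair is in the required order; nothing is violated.

yes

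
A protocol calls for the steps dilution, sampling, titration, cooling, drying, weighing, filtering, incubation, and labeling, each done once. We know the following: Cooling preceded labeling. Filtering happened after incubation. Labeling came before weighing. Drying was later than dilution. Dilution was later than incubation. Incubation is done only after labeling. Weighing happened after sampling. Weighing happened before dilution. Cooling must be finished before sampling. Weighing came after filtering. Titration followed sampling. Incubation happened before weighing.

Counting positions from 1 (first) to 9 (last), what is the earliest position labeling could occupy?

Cooling must come before labeling — 1 forced predecessor.
Nothing else is forced ahead of labeling, so its earliest slot is position 1 + 1 = 2.

2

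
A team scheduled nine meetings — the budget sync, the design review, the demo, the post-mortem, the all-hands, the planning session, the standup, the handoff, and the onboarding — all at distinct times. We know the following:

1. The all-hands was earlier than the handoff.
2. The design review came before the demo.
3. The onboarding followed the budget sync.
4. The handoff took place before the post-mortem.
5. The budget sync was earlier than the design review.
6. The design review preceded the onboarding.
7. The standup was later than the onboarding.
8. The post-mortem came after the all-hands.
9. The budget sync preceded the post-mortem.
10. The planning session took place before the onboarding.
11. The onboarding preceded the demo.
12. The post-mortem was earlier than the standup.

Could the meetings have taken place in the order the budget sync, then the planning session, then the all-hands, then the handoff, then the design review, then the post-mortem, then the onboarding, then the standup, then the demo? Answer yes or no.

yes

Check each stated constraint against the proposed order — e.g. the budget sync is ahead of the post-mortem; the budget sync is ahead of the onboarding. Every pair is in the required order; nothing is violated.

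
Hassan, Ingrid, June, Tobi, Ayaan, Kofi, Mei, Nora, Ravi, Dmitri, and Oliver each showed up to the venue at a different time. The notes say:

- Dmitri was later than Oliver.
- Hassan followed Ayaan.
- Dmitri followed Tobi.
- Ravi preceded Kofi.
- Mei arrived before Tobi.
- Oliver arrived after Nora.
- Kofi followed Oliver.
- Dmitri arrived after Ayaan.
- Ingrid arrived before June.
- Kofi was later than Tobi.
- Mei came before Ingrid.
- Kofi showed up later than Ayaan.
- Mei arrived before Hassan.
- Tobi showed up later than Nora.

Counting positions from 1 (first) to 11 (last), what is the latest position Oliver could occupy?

Oliver must come before Dmitri and Kofi — 2 guests forced after them.
Everything else can be placed before Oliver in some valid order, so Oliver can sit as late as position 11 − 2 = 9.

9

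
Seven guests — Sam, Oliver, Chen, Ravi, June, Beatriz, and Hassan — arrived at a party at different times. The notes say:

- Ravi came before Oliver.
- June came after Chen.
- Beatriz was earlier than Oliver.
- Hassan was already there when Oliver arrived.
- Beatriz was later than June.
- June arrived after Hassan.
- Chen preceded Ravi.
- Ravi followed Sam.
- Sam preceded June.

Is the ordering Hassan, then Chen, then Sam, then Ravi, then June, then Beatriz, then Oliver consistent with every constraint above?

yes

Check each stated constraint against the proposed order — e.g. Hassan is ahead of June; Hassan is ahead of Oliver. Every pair is in the required order; nothing is violated.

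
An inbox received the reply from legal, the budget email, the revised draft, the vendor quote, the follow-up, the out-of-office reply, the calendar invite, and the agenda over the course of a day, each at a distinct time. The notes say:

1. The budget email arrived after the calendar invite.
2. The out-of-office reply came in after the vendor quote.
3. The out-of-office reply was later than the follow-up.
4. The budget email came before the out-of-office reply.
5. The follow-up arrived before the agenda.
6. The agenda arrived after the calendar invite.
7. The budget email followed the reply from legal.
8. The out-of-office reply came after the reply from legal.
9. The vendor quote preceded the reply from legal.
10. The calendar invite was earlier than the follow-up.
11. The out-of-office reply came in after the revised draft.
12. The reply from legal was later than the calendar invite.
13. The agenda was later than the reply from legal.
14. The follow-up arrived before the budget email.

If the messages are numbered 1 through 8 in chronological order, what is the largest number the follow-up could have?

The follow-up must come before the agenda, the budget email, and the out-of-office reply — 3 messages forced after it.
Everything else can be placed before the follow-up in some valid order, so the follow-up can sit as late as position 8 − 3 = 5.

5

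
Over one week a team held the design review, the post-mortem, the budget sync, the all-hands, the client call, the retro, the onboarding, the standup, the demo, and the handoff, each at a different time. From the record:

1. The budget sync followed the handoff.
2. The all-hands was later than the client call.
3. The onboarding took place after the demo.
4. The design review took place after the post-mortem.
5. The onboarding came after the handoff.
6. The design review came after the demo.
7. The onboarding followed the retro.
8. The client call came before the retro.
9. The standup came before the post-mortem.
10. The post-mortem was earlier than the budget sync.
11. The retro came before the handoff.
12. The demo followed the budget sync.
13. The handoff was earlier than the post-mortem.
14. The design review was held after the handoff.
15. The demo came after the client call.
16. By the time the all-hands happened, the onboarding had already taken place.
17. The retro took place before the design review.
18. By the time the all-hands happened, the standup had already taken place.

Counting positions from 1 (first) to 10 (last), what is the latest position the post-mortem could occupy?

5

The post-mortem must come before the all-hands, the budget sync, the demo, the design review, and the onboarding — 5 meetings forced after it.
Everything else can be placed before the post-mortem in some valid order, so the post-mortem can sit as late as position 10 − 5 = 5.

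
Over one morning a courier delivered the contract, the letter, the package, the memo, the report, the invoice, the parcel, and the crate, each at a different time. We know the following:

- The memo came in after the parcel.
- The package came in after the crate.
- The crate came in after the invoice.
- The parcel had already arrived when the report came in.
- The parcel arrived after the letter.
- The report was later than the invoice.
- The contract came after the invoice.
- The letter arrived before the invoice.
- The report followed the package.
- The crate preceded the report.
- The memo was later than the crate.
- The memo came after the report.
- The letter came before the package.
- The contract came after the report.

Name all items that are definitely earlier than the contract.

Directly stated before the contract: the invoice and the report.
The crate reaches the contract via the crate → the report → the contract.
The letter reaches the contract via the letter → the invoice → the contract.
The package reaches the contract via the package → the report → the contract.
Likewise the parcel reaches the contract by chaining the stated constraints.
No chain forces the memo ahead of the contract.

the crate, the invoice, the letter, the package, the parcel, the report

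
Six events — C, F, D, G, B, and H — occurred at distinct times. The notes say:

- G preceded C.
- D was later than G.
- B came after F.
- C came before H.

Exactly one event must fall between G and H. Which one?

C

Tracing the constraints gives G → C → H, so C sits after G and before H.
No other event is forced both after G and before H.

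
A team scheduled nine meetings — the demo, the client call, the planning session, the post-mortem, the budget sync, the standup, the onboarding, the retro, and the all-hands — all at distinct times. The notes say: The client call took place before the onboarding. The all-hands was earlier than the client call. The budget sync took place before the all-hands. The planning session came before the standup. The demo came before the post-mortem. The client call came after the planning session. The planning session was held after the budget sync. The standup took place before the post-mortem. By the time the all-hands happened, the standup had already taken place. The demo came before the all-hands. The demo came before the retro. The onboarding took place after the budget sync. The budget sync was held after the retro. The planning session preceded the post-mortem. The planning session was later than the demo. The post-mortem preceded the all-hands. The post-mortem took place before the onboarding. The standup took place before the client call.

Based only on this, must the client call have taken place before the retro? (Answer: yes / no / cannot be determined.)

no

Tracing the constraints gives the retro → the budget sync → the planning session → the client call, so the retro must come before the client call.
That means the client call cannot be before the retro.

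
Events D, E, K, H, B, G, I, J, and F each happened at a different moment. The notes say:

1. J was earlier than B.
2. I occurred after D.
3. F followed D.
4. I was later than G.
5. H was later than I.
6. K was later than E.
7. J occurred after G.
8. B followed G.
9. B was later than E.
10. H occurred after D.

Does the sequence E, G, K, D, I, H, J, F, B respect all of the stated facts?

Check each stated constraint against the proposed order — e.g. G is ahead of B; E is ahead of B. Every pair is in the required order; nothing is violated.

yes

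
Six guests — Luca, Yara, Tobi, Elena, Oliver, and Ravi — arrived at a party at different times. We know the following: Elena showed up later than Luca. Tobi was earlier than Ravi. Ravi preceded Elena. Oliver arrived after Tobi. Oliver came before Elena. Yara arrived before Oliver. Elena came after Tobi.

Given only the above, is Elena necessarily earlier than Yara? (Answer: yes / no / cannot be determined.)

Tracing the constraints gives Yara → Oliver → Elena, so Yara must come before Elena.
That means Elena cannot be before Yara.

no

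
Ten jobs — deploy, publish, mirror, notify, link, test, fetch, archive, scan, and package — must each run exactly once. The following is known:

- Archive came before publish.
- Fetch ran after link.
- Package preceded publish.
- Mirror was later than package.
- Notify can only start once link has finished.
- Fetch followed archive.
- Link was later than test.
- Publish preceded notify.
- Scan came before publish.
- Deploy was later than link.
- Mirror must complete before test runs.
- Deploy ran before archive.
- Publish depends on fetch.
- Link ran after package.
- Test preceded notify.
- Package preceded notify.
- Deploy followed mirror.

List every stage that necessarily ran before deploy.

Directly stated before deploy: link and mirror.
Package reaches deploy via package → mirror → deploy.
Test reaches deploy via test → link → deploy.
No chain forces scan (or any of the others) ahead of deploy.

link, mirror, package, test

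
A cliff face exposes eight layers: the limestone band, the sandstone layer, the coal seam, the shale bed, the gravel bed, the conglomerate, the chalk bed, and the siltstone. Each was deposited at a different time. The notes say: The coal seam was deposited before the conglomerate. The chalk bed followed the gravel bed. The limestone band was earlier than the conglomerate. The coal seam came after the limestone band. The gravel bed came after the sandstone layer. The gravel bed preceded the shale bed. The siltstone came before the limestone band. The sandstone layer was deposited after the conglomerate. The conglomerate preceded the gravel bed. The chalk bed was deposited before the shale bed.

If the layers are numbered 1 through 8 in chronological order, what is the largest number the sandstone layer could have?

5

The sandstone layer must come before the chalk bed, the gravel bed, and the shale bed — 3 layers forced after it.
Everything else can be placed before the sandstone layer in some valid order, so the sandstone layer can sit as late as position 8 − 3 = 5.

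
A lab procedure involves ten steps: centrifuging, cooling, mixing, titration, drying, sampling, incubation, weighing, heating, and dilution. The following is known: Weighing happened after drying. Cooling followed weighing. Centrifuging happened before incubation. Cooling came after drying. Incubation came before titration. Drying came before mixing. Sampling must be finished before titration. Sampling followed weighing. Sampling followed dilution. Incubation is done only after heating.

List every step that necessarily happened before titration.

Directly stated before titration: incubation and sampling.
Centrifuging reaches titration via centrifuging → incubation → titration.
Dilution reaches titration via dilution → sampling → titration.
Drying reaches titration via drying → weighing → sampling → titration.
Likewise heating and weighing each reach titration by chaining the stated constraints.
No chain forces mixing (or any of the others) ahead of titration.

centrifuging, dilution, drying, heating, incubation, sampling, weighing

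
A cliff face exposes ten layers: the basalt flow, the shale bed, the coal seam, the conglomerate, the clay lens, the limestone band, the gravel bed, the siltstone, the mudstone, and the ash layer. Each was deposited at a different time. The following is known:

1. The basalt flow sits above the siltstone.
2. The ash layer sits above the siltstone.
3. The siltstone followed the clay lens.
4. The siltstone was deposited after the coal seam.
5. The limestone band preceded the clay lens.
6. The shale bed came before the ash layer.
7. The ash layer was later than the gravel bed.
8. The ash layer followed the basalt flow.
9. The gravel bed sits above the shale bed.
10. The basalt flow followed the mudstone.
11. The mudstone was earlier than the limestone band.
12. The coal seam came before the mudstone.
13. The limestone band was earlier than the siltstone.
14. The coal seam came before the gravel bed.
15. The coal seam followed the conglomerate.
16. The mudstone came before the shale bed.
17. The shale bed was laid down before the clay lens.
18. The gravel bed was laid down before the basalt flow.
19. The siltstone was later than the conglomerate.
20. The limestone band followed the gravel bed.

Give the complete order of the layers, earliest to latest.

The constraints fix every adjacent pair, so only one ordering works:
the conglomerate → the coal seam → the mudstone → the shale bed → the gravel bed → the limestone band → the clay lens → the siltstone → the basalt flow → the ash layer.

the conglomerate, the coal seam, the mudstone, the shale bed, the gravel bed, the limestone band, the clay lens, the siltstone, the basalt flow, the ash layer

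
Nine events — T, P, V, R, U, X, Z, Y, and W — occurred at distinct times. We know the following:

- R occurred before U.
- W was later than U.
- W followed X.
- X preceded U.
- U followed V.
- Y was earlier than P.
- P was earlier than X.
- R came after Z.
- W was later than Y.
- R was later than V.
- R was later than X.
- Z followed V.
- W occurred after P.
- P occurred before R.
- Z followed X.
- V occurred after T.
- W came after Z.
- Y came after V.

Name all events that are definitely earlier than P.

Directly stated before P: Y.
T reaches P via T → V → Y → P.
V reaches P via V → Y → P.
No chain forces X (or any of the others) ahead of P.

T, V, Y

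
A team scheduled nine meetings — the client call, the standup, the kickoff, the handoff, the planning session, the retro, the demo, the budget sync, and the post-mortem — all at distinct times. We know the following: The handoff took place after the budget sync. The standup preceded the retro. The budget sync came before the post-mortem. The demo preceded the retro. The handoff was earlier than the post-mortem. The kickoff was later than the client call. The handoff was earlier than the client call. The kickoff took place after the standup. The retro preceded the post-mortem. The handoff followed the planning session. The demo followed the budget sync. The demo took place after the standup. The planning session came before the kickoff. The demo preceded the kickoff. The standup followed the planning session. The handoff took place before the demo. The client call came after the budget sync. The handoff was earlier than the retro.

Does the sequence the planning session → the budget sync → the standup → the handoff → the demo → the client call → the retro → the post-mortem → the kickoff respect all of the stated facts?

Check each stated constraint against the proposed order — e.g. the budget sync is ahead of the post-mortem; the planning session is ahead of the kickoff. Every pair is in the required order; nothing is violated.

yes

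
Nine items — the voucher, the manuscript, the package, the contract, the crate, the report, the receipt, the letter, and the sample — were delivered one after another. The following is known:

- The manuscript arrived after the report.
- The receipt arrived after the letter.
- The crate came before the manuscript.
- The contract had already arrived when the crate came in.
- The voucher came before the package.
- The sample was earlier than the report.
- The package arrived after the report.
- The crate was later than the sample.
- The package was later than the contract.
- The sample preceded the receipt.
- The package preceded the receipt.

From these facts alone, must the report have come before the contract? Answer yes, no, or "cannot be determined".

cannot be determined

No chain of stated constraints runs from the report to the contract, and none runs from the contract to the report either.
So the relative order of the report and the contract is not fixed by the given facts.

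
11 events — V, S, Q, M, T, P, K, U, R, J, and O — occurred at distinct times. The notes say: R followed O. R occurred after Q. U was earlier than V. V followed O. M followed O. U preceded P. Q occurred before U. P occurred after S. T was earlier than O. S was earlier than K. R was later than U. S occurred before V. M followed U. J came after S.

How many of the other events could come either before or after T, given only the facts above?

Forced after T: M, O, R, and V.
That leaves J, K, P, Q, S, and U with no forced order relative to T — 6.

6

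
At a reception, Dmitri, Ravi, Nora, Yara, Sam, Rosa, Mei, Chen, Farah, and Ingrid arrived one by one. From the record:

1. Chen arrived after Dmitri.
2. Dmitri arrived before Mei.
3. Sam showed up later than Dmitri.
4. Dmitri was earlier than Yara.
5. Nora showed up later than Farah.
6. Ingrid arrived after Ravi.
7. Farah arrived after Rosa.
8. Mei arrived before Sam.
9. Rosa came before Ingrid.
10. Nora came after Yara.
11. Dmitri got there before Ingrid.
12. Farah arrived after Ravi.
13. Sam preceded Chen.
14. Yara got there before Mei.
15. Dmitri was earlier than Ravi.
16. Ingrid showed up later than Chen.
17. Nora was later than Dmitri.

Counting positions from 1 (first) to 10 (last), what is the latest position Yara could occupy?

Yara must come before Chen, Ingrid, Mei, Nora, and Sam — 5 guests forced after them.
Everything else can be placed before Yara in some valid order, so Yara can sit as late as position 10 − 5 = 5.

5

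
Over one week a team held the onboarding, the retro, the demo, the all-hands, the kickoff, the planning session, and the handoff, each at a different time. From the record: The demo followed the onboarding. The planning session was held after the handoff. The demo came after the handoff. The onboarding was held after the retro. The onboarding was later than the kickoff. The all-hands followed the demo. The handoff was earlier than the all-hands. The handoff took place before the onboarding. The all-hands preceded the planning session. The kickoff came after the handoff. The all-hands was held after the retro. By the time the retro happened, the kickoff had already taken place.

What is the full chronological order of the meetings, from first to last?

The constraints fix every adjacent pair, so only one ordering works:
the handoff → the kickoff → the retro → the onboarding → the demo → the all-hands → the planning session.

the handoff, the kickoff, the retro, the onboarding, the demo, the all-hands, the planning session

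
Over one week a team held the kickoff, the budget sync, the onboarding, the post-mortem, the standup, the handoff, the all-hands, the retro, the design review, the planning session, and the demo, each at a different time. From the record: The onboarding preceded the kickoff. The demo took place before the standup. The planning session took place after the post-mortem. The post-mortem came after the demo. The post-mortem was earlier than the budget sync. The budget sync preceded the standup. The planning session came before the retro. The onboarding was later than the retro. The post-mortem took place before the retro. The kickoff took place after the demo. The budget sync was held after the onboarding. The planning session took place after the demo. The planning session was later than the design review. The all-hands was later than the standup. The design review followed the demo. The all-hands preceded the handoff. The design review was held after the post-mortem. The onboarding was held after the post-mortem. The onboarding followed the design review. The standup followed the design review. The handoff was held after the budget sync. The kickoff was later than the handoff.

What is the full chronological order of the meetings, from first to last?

The constraints fix every adjacent pair, so only one ordering works:
the demo → the post-mortem → the design review → the planning session → the retro → the onboarding → the budget sync → the standup → the all-hands → the handoff → the kickoff.

the demo, the post-mortem, the design review, the planning session, the retro, the onboarding, the budget sync, the standup, the all-hands, the handoff, the kickoff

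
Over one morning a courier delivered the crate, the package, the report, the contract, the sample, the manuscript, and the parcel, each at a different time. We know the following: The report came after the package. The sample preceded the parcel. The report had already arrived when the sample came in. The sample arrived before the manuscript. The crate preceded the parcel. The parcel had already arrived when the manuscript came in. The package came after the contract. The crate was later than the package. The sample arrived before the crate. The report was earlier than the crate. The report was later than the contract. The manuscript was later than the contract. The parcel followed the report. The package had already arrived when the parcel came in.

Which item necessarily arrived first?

the contract

The contract has a chain of constraints placing it before every other item, so the contract must be first.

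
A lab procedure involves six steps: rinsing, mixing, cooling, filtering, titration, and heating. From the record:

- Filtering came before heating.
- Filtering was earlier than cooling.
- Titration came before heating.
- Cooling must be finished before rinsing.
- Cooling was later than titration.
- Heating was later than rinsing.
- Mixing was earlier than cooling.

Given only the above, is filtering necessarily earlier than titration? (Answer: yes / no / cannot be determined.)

No chain of stated constraints runs from filtering to titration, and none runs from titration to filtering either.
So the relative order of filtering and titration is not fixed by the given facts.

cannot be determined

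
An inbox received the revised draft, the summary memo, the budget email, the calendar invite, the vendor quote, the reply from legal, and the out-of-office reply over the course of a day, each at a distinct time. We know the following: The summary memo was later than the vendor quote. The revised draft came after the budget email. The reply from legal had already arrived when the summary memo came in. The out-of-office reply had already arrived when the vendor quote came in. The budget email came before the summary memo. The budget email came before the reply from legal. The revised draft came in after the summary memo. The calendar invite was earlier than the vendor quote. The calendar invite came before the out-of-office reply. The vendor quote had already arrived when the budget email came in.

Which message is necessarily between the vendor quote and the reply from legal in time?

Tracing the constraints gives the vendor quote → the budget email → the reply from legal, so the budget email sits after the vendor quote and before the reply from legal.
No other message is forced both after the vendor quote and before the reply from legal.

the budget email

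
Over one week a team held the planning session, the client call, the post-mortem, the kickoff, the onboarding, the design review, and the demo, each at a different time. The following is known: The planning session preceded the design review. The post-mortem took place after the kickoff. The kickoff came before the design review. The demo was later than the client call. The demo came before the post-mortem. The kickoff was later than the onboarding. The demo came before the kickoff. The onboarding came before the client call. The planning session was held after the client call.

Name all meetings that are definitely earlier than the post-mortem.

Directly stated before the post-mortem: the demo and the kickoff.
The client call reaches the post-mortem via the client call → the demo → the post-mortem.
The onboarding reaches the post-mortem via the onboarding → the kickoff → the post-mortem.
No chain forces the planning session (or any of the others) ahead of the post-mortem.

the client call, the demo, the kickoff, the onboarding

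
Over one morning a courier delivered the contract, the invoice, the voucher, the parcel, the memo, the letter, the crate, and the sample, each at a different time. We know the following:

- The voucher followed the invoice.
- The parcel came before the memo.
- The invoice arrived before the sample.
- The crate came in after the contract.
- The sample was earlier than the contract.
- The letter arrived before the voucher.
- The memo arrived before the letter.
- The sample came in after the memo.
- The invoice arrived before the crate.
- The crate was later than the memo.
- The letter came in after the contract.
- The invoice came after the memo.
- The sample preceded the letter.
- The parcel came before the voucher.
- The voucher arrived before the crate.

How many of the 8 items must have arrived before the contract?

4

Directly stated before the contract: the sample.
The invoice reaches the contract via the invoice → the sample → the contract.
The memo reaches the contract via the memo → the sample → the contract.
The parcel reaches the contract via the parcel → the memo → the sample → the contract.
That's the invoice, the memo, the parcel, and the sample — 4 in all.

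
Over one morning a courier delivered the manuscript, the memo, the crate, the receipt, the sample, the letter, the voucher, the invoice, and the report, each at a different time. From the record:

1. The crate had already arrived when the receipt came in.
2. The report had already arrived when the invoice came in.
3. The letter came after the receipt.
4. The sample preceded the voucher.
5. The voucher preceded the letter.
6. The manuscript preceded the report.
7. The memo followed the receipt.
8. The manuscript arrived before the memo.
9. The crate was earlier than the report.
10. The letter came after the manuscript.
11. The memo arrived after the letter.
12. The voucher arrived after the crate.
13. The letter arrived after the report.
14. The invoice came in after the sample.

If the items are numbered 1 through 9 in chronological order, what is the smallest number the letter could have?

The crate, the manuscript, the receipt, the report, the sample, and the voucher must all come before the letter — 6 forced predecessors.
Nothing else is forced ahead of the letter, so its earliest slot is position 6 + 1 = 7.

7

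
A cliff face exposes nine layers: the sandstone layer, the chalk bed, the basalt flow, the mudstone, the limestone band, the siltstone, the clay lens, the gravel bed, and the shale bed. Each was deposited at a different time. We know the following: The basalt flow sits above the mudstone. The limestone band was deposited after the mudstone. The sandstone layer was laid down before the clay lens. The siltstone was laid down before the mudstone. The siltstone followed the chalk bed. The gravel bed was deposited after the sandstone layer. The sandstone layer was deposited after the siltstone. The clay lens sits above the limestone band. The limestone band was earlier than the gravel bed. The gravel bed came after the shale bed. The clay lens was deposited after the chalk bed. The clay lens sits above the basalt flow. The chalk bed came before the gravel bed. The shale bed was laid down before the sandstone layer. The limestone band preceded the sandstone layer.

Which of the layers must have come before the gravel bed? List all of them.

Directly stated before the gravel bed: the chalk bed, the limestone band, the sandstone layer, and the shale bed.
The mudstone reaches the gravel bed via the mudstone → the limestone band → the gravel bed.
The siltstone reaches the gravel bed via the siltstone → the sandstone layer → the gravel bed.
No chain forces the basalt flow (or any of the others) ahead of the gravel bed.

the chalk bed, the limestone band, the mudstone, the sandstone layer, the shale bed, the siltstone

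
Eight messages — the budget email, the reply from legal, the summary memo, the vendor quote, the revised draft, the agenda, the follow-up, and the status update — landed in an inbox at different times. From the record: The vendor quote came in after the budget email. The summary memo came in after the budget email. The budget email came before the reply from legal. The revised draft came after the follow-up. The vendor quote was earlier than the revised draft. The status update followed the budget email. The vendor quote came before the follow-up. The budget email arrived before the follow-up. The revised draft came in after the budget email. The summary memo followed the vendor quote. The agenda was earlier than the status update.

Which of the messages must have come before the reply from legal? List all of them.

the budget email

Directly stated before the reply from legal: the budget email.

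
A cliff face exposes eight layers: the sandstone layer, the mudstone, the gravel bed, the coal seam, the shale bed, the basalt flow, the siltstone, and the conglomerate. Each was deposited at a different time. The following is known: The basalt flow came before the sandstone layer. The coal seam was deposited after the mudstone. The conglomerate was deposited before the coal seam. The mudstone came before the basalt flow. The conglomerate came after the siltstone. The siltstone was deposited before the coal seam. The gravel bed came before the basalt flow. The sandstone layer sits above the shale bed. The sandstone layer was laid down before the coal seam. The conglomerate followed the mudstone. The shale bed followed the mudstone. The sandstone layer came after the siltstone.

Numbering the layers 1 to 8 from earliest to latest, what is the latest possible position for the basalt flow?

The basalt flow must come before the coal seam and the sandstone layer — 2 layers forced after it.
Everything else can be placed before the basalt flow in some valid order, so the basalt flow can sit as late as position 8 − 2 = 6.

6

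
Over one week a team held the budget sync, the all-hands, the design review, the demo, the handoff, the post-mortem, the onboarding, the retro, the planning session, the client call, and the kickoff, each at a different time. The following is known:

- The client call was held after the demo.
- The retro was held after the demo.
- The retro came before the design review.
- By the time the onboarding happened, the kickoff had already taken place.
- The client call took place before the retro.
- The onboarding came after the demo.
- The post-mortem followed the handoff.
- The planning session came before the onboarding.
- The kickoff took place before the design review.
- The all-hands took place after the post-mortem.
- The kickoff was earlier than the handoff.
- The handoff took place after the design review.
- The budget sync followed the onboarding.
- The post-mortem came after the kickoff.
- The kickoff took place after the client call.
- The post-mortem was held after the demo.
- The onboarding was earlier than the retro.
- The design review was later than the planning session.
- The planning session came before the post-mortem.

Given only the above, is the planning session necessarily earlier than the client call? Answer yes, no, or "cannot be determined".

No chain of stated constraints runs from the planning session to the client call, and none runs from the client call to the planning session either.
So the relative order of the planning session and the client call is not fixed by the given facts.

cannot be determined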